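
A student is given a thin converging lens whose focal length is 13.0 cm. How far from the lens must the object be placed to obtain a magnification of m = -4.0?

m = −d_i/d_o ⇒ d_i = −m·d_o.
1/f = 1/d_o + 1/d_i = 1/d_o − 1/(m·d_o) = (1 − 1/m)/d_o, so d_o = f(1 − 1/m) = (13.00)(1 − 1/(-4.0)) = 16.2 cm.

16.2 cm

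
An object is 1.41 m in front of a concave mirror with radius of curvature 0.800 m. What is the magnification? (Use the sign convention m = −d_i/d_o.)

f = R/2 = 0.800/2 = 0.4000 m.
1/d_i = 1/f − 1/d_o = 1/(0.4000) − 1/(1.41) = 1.791, so d_i = 0.5584 m.
m = −d_i/d_o = −(0.5584)/(1.41) = -0.396.
The image is real, inverted and reduced, in front of the mirror.

m = -0.396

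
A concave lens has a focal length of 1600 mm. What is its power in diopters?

For a concave lens, f = −1600 mm.
f = -160 cm = -1.60 m.
P = 1/f = 1/(-1.60 m) = -0.625 D.

P = -0.625 D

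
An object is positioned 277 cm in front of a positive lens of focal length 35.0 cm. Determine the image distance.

40.1 cm

Lens equation: 1/q = 1/f − 1/p = 1/(35.00) − 1/(277) = 0.02857 − 0.003610 = 0.02496, so q = 40.1 cm.
The image is real, inverted and reduced, on the far side of the lens.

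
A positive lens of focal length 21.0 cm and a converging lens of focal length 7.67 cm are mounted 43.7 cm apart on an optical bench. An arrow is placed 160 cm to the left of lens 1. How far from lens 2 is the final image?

Lens 1: 1/d_i1 = 1/f₁ − 1/d_o1 = 1/(21.0) − 1/(160) = 0.04137, so d_i1 = 24.17 cm.
The intermediate image is 24.17 cm to the right of lens 1, which is 43.7 − (24.17) = 19.53 cm to the left of lens 2, so d_o2 = +19.53 cm.
Lens 2: 1/d_i2 = 1/f₂ − 1/d_o2 = 1/(7.67) − 1/(19.53) = 0.07917, so d_i2 = 12.6 cm.
The final image is real, 12.6 cm to the right of lens 2 (overall magnification ≈ 0.098).

12.6 cm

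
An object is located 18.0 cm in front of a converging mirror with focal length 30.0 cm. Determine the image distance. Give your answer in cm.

45.0 cm

Mirror equation: 1/s_i = 1/f − 1/s_o = 1/(30.00) − 1/(18.0) = 0.03333 − 0.05556 = -0.02222, so s_i = -45.0 cm.
The image is virtual, upright and enlarged, behind the mirror.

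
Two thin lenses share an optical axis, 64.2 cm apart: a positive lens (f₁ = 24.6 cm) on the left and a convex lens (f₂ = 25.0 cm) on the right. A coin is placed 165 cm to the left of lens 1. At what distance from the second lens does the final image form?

85.7 cm

Lens 1: 1/d_i1 = 1/f₁ − 1/d_o1 = 1/(24.6) − 1/(165) = 0.03459, so d_i1 = 28.91 cm.
The intermediate image is 28.91 cm to the right of lens 1, which is 64.2 − (28.91) = 35.29 cm to the left of lens 2, so d_o2 = +35.29 cm.
Lens 2: 1/d_i2 = 1/f₂ − 1/d_o2 = 1/(25.0) − 1/(35.29) = 0.01166, so d_i2 = 85.7 cm.
The final image is real, 85.7 cm to the right of lens 2 (overall magnification ≈ 0.43).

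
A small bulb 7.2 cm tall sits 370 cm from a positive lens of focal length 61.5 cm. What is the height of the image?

1.44 cm

1/d_i = 1/f − 1/d_o = 1/(61.50) − 1/(370) = 0.01356, so d_i = 73.76 cm.
m = −d_i/d_o = -0.1994.
|h_i| = |m|·h_o = 0.1994 × 7.2 = 1.44 cm. The image is real, inverted and reduced, on the far side of the lens.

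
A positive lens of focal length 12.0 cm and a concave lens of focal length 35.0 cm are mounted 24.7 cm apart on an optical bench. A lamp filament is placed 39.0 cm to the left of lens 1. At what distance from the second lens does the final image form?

Lens 1: 1/d_i1 = 1/f₁ − 1/d_o1 = 1/(12.0) − 1/(39.0) = 0.05769, so d_i1 = 17.33 cm.
The intermediate image is 17.33 cm to the right of lens 1, which is 24.7 − (17.33) = 7.370 cm to the left of lens 2, so d_o2 = +7.370 cm.
Lens 2 is diverging, so f₂ = −35.0 cm.
Lens 2: 1/d_i2 = 1/f₂ − 1/d_o2 = 1/(-35.0) − 1/(7.370) = -0.1643, so d_i2 = -6.09 cm.
The final image is virtual, 6.09 cm to the left of lens 2 (overall magnification ≈ -0.37).

6.09 cm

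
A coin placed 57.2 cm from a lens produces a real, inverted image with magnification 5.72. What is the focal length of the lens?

f = 48.7 cm (converging)

m = −d_i/d_o ⇒ d_i = −m·d_o = −(-5.72)·(57.2) = 327.2 cm.
1/f = 1/d_o + 1/d_i = 1/(57.2) + 1/(327.2) = 0.02054, so f = 48.7 cm.
Since f is positive, the lens is converging.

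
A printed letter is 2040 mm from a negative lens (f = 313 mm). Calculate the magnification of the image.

For a negative lens, f = -313 mm.
1/d_i = 1/f − 1/d_o = 1/(-313.0) − 1/(2040) = -0.003685, so d_i = -271.4 mm.
m = −d_i/d_o = −(-271.4)/(2040) = +0.133.
The image is virtual, upright and reduced, on the same side as the object.

m = +0.133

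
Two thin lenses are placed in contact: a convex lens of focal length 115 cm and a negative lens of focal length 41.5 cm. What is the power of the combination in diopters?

P₁ = 1/f₁ = 1/(1.15 m) = +0.8696 D; P₂ = 1/f₂ = 1/(-0.415 m) = -2.410 D.
For thin lenses in contact, P = P₁ + P₂ = (+0.8696) + (-2.410) = -1.54 D.

P = -1.54 D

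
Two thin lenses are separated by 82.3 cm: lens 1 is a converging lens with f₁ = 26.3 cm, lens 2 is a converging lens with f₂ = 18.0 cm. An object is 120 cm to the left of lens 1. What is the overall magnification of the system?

Lens 1: 1/d_i1 = 1/(26.3) − 1/(120) = 0.02969, so d_i1 = 33.68 cm; m₁ = −d_i1/d_o1 = -0.2807.
d_o2 = 82.3 − (33.68) = 48.62 cm.
Lens 2: 1/d_i2 = 1/(18.0) − 1/(48.62) = 0.03499, so d_i2 = 28.58 cm; m₂ = −d_i2/d_o2 = -0.5879.
m = m₁·m₂ = (-0.2807)(-0.5879) = +0.165.

m = +0.165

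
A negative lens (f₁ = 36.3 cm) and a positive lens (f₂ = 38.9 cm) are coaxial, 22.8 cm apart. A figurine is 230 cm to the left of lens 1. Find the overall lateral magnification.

f₁ = −36.3 cm (diverging).
Lens 1: 1/d_i1 = 1/(-36.3) − 1/(230) = -0.03190, so d_i1 = -31.35 cm; m₁ = −d_i1/d_o1 = +0.1363.
d_o2 = 22.8 − (-31.35) = 54.15 cm.
Lens 2: 1/d_i2 = 1/(38.9) − 1/(54.15) = 0.007240, so d_i2 = 138.1 cm; m₂ = −d_i2/d_o2 = -2.551.
m = m₁·m₂ = (+0.1363)(-2.551) = -0.348.

m = -0.348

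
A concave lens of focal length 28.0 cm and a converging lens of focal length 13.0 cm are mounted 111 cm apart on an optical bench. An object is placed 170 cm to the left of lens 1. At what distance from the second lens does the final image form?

14.4 cm

Lens 1 is diverging, so f₁ = −28.0 cm.
Lens 1: 1/d_i1 = 1/f₁ − 1/d_o1 = 1/(-28.0) − 1/(170) = -0.04160, so d_i1 = -24.04 cm.
The intermediate image is 24.04 cm to the left of lens 1 (virtual), which is 111 − (-24.04) = 135.0 cm to the left of lens 2, so d_o2 = +135.0 cm.
Lens 2: 1/d_i2 = 1/f₂ − 1/d_o2 = 1/(13.0) − 1/(135.0) = 0.06952, so d_i2 = 14.4 cm.
The final image is real, 14.4 cm to the right of lens 2 (overall magnification ≈ -0.015).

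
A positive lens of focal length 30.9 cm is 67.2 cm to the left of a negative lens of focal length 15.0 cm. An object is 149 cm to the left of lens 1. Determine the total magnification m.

Lens 1: 1/d_i1 = 1/(30.9) − 1/(149) = 0.02565, so d_i1 = 38.98 cm; m₁ = −d_i1/d_o1 = -0.2616.
d_o2 = 67.2 − (38.98) = 28.22 cm.
f₂ = −15.0 cm (diverging).
Lens 2: 1/d_i2 = 1/(-15.0) − 1/(28.22) = -0.1021, so d_i2 = -9.794 cm; m₂ = −d_i2/d_o2 = +0.3471.
m = m₁·m₂ = (-0.2616)(+0.3471) = -0.0908.

m = -0.0908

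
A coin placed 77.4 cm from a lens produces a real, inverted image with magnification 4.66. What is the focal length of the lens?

m = −d_i/d_o ⇒ d_i = −m·d_o = −(-4.66)·(77.4) = 360.7 cm.
1/f = 1/d_o + 1/d_i = 1/(77.4) + 1/(360.7) = 0.01569, so f = 63.7 cm.
Since f is positive, the lens is converging.

f = 63.7 cm (converging)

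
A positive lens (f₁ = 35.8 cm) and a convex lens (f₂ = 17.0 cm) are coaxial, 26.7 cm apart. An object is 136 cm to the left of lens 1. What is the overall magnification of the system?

m = -0.156

Lens 1: 1/d_i1 = 1/(35.8) − 1/(136) = 0.02058, so d_i1 = 48.59 cm; m₁ = −d_i1/d_o1 = -0.3573.
d_o2 = 26.7 − (48.59) = -21.89 cm (virtual object).
Lens 2: 1/d_i2 = 1/(17.0) − 1/(-21.89) = 0.1045, so d_i2 = 9.569 cm; m₂ = −d_i2/d_o2 = +0.4371.
m = m₁·m₂ = (-0.3573)(+0.4371) = -0.156.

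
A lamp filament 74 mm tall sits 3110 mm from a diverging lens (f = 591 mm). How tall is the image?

11.8 mm

For a diverging lens, f = -591 mm.
1/d_i = 1/f − 1/d_o = 1/(-591.0) − 1/(3110) = -0.002014, so d_i = -496.6 mm.
m = −d_i/d_o = +0.1597.
|h_i| = |m|·h_o = 0.1597 × 74 = 11.8 mm. The image is virtual, upright and reduced, on the same side as the object.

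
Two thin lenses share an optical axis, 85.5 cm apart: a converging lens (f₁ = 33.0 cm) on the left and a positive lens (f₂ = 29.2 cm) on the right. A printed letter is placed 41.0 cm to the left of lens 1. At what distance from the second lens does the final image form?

Lens 1: 1/d_i1 = 1/f₁ − 1/d_o1 = 1/(33.0) − 1/(41.0) = 0.005913, so d_i1 = 169.1 cm.
The intermediate image is 169.1 cm to the right of lens 1, which lies 83.60 cm to the right of lens 2 — a virtual object — so d_o2 = −83.60 cm.
Lens 2: 1/d_i2 = 1/f₂ − 1/d_o2 = 1/(29.2) − 1/(-83.60) = 0.04621, so d_i2 = 21.6 cm.
The final image is real, 21.6 cm to the right of lens 2 (overall magnification ≈ -1.1).

21.6 cm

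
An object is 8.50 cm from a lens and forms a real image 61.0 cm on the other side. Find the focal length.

f = 7.46 cm (converging)

Real image ⇒ d_i = +61.0 cm.
1/f = 1/d_o + 1/d_i = 1/(8.50) + 1/(61.0) = 0.1340, so f = 7.46 cm.
Since f is positive, the lens is converging.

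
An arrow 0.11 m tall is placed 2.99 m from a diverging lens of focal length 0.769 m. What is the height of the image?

For a diverging lens, f = -0.769 m.
1/d_i = 1/f − 1/d_o = 1/(-0.7690) − 1/(2.99) = -1.635, so d_i = -0.6117 m.
m = −d_i/d_o = +0.2046.
|h_i| = |m|·h_o = 0.2046 × 0.11 = 0.0225 m. The image is virtual, upright and reduced, on the same side as the object.

0.0225 m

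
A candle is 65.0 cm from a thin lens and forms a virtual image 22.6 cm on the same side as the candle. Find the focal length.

Virtual image ⇒ d_i = −22.6 cm.
1/f = 1/d_o + 1/d_i = 1/(65.0) + 1/(-22.6) = -0.02886, so f = -34.6 cm.
Since f is negative, the thin lens is diverging.

f = -34.6 cm (diverging)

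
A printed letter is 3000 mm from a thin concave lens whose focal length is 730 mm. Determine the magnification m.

m = +0.196

For a concave lens, f = -730 mm.
1/d_i = 1/f − 1/d_o = 1/(-730.0) − 1/(3000) = -0.001703, so d_i = -587.1 mm.
m = −d_i/d_o = −(-587.1)/(3000) = +0.196.
The image is virtual, upright and reduced, on the same side as the object.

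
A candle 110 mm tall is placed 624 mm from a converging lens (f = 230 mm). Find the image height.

1/d_i = 1/f − 1/d_o = 1/(230.0) − 1/(624) = 0.002745, so d_i = 364.3 mm.
m = −d_i/d_o = -0.5838.
|h_i| = |m|·h_o = 0.5838 × 110 = 64.2 mm. The image is real, inverted and reduced, on the far side of the lens.

64.2 mm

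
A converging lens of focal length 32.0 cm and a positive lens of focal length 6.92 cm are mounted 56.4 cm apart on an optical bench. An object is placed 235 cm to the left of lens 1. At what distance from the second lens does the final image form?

10.8 cm

Lens 1: 1/d_i1 = 1/f₁ − 1/d_o1 = 1/(32.0) − 1/(235) = 0.02699, so d_i1 = 37.04 cm.
The intermediate image is 37.04 cm to the right of lens 1, which is 56.4 − (37.04) = 19.36 cm to the left of lens 2, so d_o2 = +19.36 cm.
Lens 2: 1/d_i2 = 1/f₂ − 1/d_o2 = 1/(6.92) − 1/(19.36) = 0.09286, so d_i2 = 10.8 cm.
The final image is real, 10.8 cm to the right of lens 2 (overall magnification ≈ 0.088).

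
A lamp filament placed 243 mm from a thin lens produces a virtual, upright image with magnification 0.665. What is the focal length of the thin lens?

f = -482 mm (diverging)

m = −d_i/d_o ⇒ d_i = −m·d_o = −(+0.665)·(243) = -161.6 mm.
1/f = 1/d_o + 1/d_i = 1/(243) + 1/(-161.6) = -0.002073, so f = -482 mm.
Since f is negative, the thin lens is diverging.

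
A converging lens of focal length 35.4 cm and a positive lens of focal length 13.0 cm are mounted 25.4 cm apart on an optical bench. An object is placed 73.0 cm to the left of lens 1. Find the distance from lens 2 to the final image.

10.00 cm

Lens 1: 1/d_i1 = 1/f₁ − 1/d_o1 = 1/(35.4) − 1/(73.0) = 0.01455, so d_i1 = 68.73 cm.
The intermediate image is 68.73 cm to the right of lens 1, which lies 43.33 cm to the right of lens 2 — a virtual object — so d_o2 = −43.33 cm.
Lens 2: 1/d_i2 = 1/f₂ − 1/d_o2 = 1/(13.0) − 1/(-43.33) = 0.1000, so d_i2 = 10.00 cm.
The final image is real, 10.00 cm to the right of lens 2 (overall magnification ≈ -0.22).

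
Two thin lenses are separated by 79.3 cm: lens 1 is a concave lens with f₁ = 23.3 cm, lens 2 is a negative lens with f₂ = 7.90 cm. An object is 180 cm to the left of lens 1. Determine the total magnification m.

f₁ = −23.3 cm (diverging).
Lens 1: 1/d_i1 = 1/(-23.3) − 1/(180) = -0.04847, so d_i1 = -20.63 cm; m₁ = −d_i1/d_o1 = +0.1146.
d_o2 = 79.3 − (-20.63) = 99.93 cm.
f₂ = −7.90 cm (diverging).
Lens 2: 1/d_i2 = 1/(-7.90) − 1/(99.93) = -0.1366, so d_i2 = -7.321 cm; m₂ = −d_i2/d_o2 = +0.07326.
m = m₁·m₂ = (+0.1146)(+0.07326) = +0.00840.

m = +0.00840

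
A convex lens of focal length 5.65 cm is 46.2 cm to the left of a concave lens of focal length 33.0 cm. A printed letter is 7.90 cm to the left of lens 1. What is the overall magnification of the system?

Lens 1: 1/d_i1 = 1/(5.65) − 1/(7.90) = 0.05041, so d_i1 = 19.84 cm; m₁ = −d_i1/d_o1 = -2.511.
d_o2 = 46.2 − (19.84) = 26.36 cm.
f₂ = −33.0 cm (diverging).
Lens 2: 1/d_i2 = 1/(-33.0) − 1/(26.36) = -0.06824, so d_i2 = -14.65 cm; m₂ = −d_i2/d_o2 = +0.5559.
m = m₁·m₂ = (-2.511)(+0.5559) = -1.40.

m = -1.40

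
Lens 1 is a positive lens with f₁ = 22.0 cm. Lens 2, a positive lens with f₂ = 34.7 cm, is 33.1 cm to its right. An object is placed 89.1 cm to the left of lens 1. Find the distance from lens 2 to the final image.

4.38 cm

Lens 1: 1/d_i1 = 1/f₁ − 1/d_o1 = 1/(22.0) − 1/(89.1) = 0.03423, so d_i1 = 29.21 cm.
The intermediate image is 29.21 cm to the right of lens 1, which is 33.1 − (29.21) = 3.890 cm to the left of lens 2, so d_o2 = +3.890 cm.
Lens 2: 1/d_i2 = 1/f₂ − 1/d_o2 = 1/(34.7) − 1/(3.890) = -0.2283, so d_i2 = -4.38 cm.
The final image is virtual, 4.38 cm to the left of lens 2 (overall magnification ≈ -0.37).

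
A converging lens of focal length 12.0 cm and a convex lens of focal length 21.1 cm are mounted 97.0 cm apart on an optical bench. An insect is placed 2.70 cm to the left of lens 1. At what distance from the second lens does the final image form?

26.7 cm

Lens 1: 1/d_i1 = 1/f₁ − 1/d_o1 = 1/(12.0) − 1/(2.70) = -0.2870, so d_i1 = -3.484 cm.
The intermediate image is 3.484 cm to the left of lens 1 (virtual), which is 97.0 − (-3.484) = 100.5 cm to the left of lens 2, so d_o2 = +100.5 cm.
Lens 2: 1/d_i2 = 1/f₂ − 1/d_o2 = 1/(21.1) − 1/(100.5) = 0.03744, so d_i2 = 26.7 cm.
The final image is real, 26.7 cm to the right of lens 2 (overall magnification ≈ -0.34).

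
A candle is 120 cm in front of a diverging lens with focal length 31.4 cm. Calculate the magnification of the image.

For a diverging lens, f = -31.4 cm.
1/d_i = 1/f − 1/d_o = 1/(-31.40) − 1/(120) = -0.04018, so d_i = -24.89 cm.
m = −d_i/d_o = −(-24.89)/(120) = +0.207.
The image is virtual, upright and reduced, on the same side as the object.

m = +0.207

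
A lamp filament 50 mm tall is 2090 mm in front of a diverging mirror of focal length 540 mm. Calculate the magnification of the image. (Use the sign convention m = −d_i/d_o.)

For a diverging mirror, f = -540 mm.
1/d_i = 1/f − 1/d_o = 1/(-540.0) − 1/(2090) = -0.002330, so d_i = -429.1 mm.
m = −d_i/d_o = −(-429.1)/(2090) = +0.205.
The image is virtual, upright and reduced, behind the mirror.

m = +0.205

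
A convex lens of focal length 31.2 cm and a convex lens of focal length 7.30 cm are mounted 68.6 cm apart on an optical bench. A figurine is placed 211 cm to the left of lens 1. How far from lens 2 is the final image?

9.46 cm

Lens 1: 1/d_i1 = 1/f₁ − 1/d_o1 = 1/(31.2) − 1/(211) = 0.02731, so d_i1 = 36.61 cm.
The intermediate image is 36.61 cm to the right of lens 1, which is 68.6 − (36.61) = 31.99 cm to the left of lens 2, so d_o2 = +31.99 cm.
Lens 2: 1/d_i2 = 1/f₂ − 1/d_o2 = 1/(7.30) − 1/(31.99) = 0.1057, so d_i2 = 9.46 cm.
The final image is real, 9.46 cm to the right of lens 2 (overall magnification ≈ 0.051).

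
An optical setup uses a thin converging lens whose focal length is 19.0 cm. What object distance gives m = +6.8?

16.2 cm

m = −d_i/d_o ⇒ d_i = −m·d_o.
1/f = 1/d_o + 1/d_i = 1/d_o − 1/(m·d_o) = (1 − 1/m)/d_o, so d_o = f(1 − 1/m) = (19.00)(1 − 1/(+6.8)) = 16.2 cm.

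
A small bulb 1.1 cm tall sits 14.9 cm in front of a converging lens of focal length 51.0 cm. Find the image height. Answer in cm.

1/d_i = 1/f − 1/d_o = 1/(51.00) − 1/(14.9) = -0.04751, so d_i = -21.05 cm.
m = −d_i/d_o = +1.413.
|h_i| = |m|·h_o = 1.413 × 1.1 = 1.55 cm. The image is virtual, upright and enlarged, on the same side as the object.

1.55 cm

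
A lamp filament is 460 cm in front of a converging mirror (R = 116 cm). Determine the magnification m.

m = -0.144

f = R/2 = 116/2 = 58.00 cm.
1/d_i = 1/f − 1/d_o = 1/(58.00) − 1/(460) = 0.01507, so d_i = 66.37 cm.
m = −d_i/d_o = −(66.37)/(460) = -0.144.
The image is real, inverted and reduced, in front of the mirror.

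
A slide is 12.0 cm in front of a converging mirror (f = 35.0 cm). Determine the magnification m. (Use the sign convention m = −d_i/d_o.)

1/d_i = 1/f − 1/d_o = 1/(35.00) − 1/(12.0) = -0.05476, so d_i = -18.26 cm.
m = −d_i/d_o = −(-18.26)/(12.0) = +1.52.
The image is virtual, upright and enlarged, behind the mirror.

m = +1.52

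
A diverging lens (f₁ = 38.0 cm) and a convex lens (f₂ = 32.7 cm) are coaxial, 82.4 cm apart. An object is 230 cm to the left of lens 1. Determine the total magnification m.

f₁ = −38.0 cm (diverging).
Lens 1: 1/d_i1 = 1/(-38.0) − 1/(230) = -0.03066, so d_i1 = -32.61 cm; m₁ = −d_i1/d_o1 = +0.1418.
d_o2 = 82.4 − (-32.61) = 115.0 cm.
Lens 2: 1/d_i2 = 1/(32.7) − 1/(115.0) = 0.02189, so d_i2 = 45.69 cm; m₂ = −d_i2/d_o2 = -0.3973.
m = m₁·m₂ = (+0.1418)(-0.3973) = -0.0563.

m = -0.0563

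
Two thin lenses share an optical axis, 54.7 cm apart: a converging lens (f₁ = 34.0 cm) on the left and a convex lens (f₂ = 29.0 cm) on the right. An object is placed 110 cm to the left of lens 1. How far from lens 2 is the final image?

Lens 1: 1/d_i1 = 1/f₁ − 1/d_o1 = 1/(34.0) − 1/(110) = 0.02032, so d_i1 = 49.21 cm.
The intermediate image is 49.21 cm to the right of lens 1, which is 54.7 − (49.21) = 5.490 cm to the left of lens 2, so d_o2 = +5.490 cm.
Lens 2: 1/d_i2 = 1/f₂ − 1/d_o2 = 1/(29.0) − 1/(5.490) = -0.1477, so d_i2 = -6.77 cm.
The final image is virtual, 6.77 cm to the left of lens 2 (overall magnification ≈ -0.55).

6.77 cm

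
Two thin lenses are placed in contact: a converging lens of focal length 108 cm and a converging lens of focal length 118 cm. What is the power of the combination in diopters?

P₁ = 1/f₁ = 1/(1.08 m) = +0.9259 D; P₂ = 1/f₂ = 1/(1.18 m) = +0.8475 D.
For thin lenses in contact, P = P₁ + P₂ = (+0.9259) + (+0.8475) = +1.77 D.

P = +1.77 D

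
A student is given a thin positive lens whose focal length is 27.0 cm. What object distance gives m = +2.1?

m = −d_i/d_o ⇒ d_i = −m·d_o.
1/f = 1/d_o + 1/d_i = 1/d_o − 1/(m·d_o) = (1 − 1/m)/d_o, so d_o = f(1 − 1/m) = (27.00)(1 − 1/(+2.1)) = 14.1 cm.

14.1 cm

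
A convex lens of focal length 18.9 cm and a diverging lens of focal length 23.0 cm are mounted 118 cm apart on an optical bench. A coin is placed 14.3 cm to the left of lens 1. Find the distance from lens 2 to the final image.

Lens 1: 1/d_i1 = 1/f₁ − 1/d_o1 = 1/(18.9) − 1/(14.3) = -0.01702, so d_i1 = -58.75 cm.
The intermediate image is 58.75 cm to the left of lens 1 (virtual), which is 118 − (-58.75) = 176.8 cm to the left of lens 2, so d_o2 = +176.8 cm.
Lens 2 is diverging, so f₂ = −23.0 cm.
Lens 2: 1/d_i2 = 1/f₂ − 1/d_o2 = 1/(-23.0) − 1/(176.8) = -0.04913, so d_i2 = -20.4 cm.
The final image is virtual, 20.4 cm to the left of lens 2 (overall magnification ≈ 0.47).

20.4 cm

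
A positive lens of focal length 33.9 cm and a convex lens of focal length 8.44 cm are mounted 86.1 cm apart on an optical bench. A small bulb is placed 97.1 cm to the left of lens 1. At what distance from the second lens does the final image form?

11.2 cm

Lens 1: 1/d_i1 = 1/f₁ − 1/d_o1 = 1/(33.9) − 1/(97.1) = 0.01920, so d_i1 = 52.08 cm.
The intermediate image is 52.08 cm to the right of lens 1, which is 86.1 − (52.08) = 34.02 cm to the left of lens 2, so d_o2 = +34.02 cm.
Lens 2: 1/d_i2 = 1/f₂ − 1/d_o2 = 1/(8.44) − 1/(34.02) = 0.08909, so d_i2 = 11.2 cm.
The final image is real, 11.2 cm to the right of lens 2 (overall magnification ≈ 0.18).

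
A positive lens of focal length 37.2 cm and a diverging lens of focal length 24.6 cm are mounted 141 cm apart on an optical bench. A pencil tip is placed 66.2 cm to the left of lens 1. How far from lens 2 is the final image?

17.1 cm

Lens 1: 1/d_i1 = 1/f₁ − 1/d_o1 = 1/(37.2) − 1/(66.2) = 0.01178, so d_i1 = 84.92 cm.
The intermediate image is 84.92 cm to the right of lens 1, which is 141 − (84.92) = 56.08 cm to the left of lens 2, so d_o2 = +56.08 cm.
Lens 2 is diverging, so f₂ = −24.6 cm.
Lens 2: 1/d_i2 = 1/f₂ − 1/d_o2 = 1/(-24.6) − 1/(56.08) = -0.05848, so d_i2 = -17.1 cm.
The final image is virtual, 17.1 cm to the left of lens 2 (overall magnification ≈ -0.39).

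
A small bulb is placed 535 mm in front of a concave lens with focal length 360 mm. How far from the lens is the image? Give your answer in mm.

For a concave lens, f = -360 mm.
Lens equation: 1/v = 1/f − 1/u = 1/(-360.0) − 1/(535) = -0.002778 − 0.001869 = -0.004647, so v = -215 mm.
The image is virtual, upright and reduced, on the same side as the object.

215 mm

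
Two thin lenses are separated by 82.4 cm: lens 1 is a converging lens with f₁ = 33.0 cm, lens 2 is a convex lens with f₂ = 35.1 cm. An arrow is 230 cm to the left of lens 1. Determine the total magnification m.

m = +0.670

Lens 1: 1/d_i1 = 1/(33.0) − 1/(230) = 0.02596, so d_i1 = 38.53 cm; m₁ = −d_i1/d_o1 = -0.1675.
d_o2 = 82.4 − (38.53) = 43.87 cm.
Lens 2: 1/d_i2 = 1/(35.1) − 1/(43.87) = 0.005695, so d_i2 = 175.6 cm; m₂ = −d_i2/d_o2 = -4.002.
m = m₁·m₂ = (-0.1675)(-4.002) = +0.670.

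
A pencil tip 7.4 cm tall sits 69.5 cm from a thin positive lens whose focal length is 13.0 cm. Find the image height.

1/d_i = 1/f − 1/d_o = 1/(13.00) − 1/(69.5) = 0.06253, so d_i = 15.99 cm.
m = −d_i/d_o = -0.2301.
|h_i| = |m|·h_o = 0.2301 × 7.4 = 1.70 cm. The image is real, inverted and reduced, on the far side of the lens.

1.70 cm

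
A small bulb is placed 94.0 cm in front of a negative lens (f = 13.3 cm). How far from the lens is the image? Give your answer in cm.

11.7 cm

For a negative lens, f = -13.3 cm.
Thin-lens equation: 1/q = 1/f − 1/p = 1/(-13.30) − 1/(94.0) = -0.07519 − 0.01064 = -0.08583, so q = -11.7 cm.
The image is virtual, upright and reduced, on the same side as the object.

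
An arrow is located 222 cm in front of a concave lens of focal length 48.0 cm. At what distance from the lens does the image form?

39.5 cm

For a concave lens, f = -48.0 cm.
Lens equation: 1/s_i = 1/f − 1/s_o = 1/(-48.00) − 1/(222) = -0.02083 − 0.004505 = -0.02534, so s_i = -39.5 cm.
The image is virtual, upright and reduced, on the same side as the object.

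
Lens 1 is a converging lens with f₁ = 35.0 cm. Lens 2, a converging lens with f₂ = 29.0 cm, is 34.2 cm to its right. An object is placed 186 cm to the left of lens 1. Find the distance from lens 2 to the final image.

6.82 cm

Lens 1: 1/d_i1 = 1/f₁ − 1/d_o1 = 1/(35.0) − 1/(186) = 0.02320, so d_i1 = 43.11 cm.
The intermediate image is 43.11 cm to the right of lens 1, which lies 8.910 cm to the right of lens 2 — a virtual object — so d_o2 = −8.910 cm.
Lens 2: 1/d_i2 = 1/f₂ − 1/d_o2 = 1/(29.0) − 1/(-8.910) = 0.1467, so d_i2 = 6.82 cm.
The final image is real, 6.82 cm to the right of lens 2 (overall magnification ≈ -0.18).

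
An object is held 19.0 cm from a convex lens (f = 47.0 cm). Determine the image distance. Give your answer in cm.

Lens equation: 1/q = 1/f − 1/p = 1/(47.00) − 1/(19.0) = 0.02128 − 0.05263 = -0.03135, so q = -31.9 cm.
The image is virtual, upright and enlarged, on the same side as the object.

31.9 cm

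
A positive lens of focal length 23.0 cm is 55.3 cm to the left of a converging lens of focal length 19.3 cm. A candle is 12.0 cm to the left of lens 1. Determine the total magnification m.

m = -0.661

Lens 1: 1/d_i1 = 1/(23.0) − 1/(12.0) = -0.03986, so d_i1 = -25.09 cm; m₁ = −d_i1/d_o1 = +2.091.
d_o2 = 55.3 − (-25.09) = 80.39 cm.
Lens 2: 1/d_i2 = 1/(19.3) − 1/(80.39) = 0.03937, so d_i2 = 25.40 cm; m₂ = −d_i2/d_o2 = -0.3159.
m = m₁·m₂ = (+2.091)(-0.3159) = -0.661.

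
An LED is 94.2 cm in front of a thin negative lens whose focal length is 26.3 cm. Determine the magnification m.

m = +0.218

For a negative lens, f = -26.3 cm.
1/d_i = 1/f − 1/d_o = 1/(-26.30) − 1/(94.2) = -0.04864, so d_i = -20.56 cm.
m = −d_i/d_o = −(-20.56)/(94.2) = +0.218.
The image is virtual, upright and reduced, on the same side as the object.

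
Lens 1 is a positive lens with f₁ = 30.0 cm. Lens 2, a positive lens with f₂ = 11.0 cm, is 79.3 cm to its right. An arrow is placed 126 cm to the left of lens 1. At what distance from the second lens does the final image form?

Lens 1: 1/d_i1 = 1/f₁ − 1/d_o1 = 1/(30.0) − 1/(126) = 0.02540, so d_i1 = 39.38 cm.
The intermediate image is 39.38 cm to the right of lens 1, which is 79.3 − (39.38) = 39.92 cm to the left of lens 2, so d_o2 = +39.92 cm.
Lens 2: 1/d_i2 = 1/f₂ − 1/d_o2 = 1/(11.0) − 1/(39.92) = 0.06586, so d_i2 = 15.2 cm.
The final image is real, 15.2 cm to the right of lens 2 (overall magnification ≈ 0.12).

15.2 cm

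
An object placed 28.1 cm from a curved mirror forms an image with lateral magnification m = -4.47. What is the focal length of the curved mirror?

m = −d_i/d_o ⇒ d_i = −m·d_o = −(-4.47)·(28.1) = 125.6 cm.
1/f = 1/d_o + 1/d_i = 1/(28.1) + 1/(125.6) = 0.04355, so f = 23.0 cm.
Since f is positive, the curved mirror is concave.

f = 23.0 cm (concave)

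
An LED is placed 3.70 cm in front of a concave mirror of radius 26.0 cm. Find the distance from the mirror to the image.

f = R/2 = 26.0/2 = 13.00 cm.
Mirror equation: 1/s_i = 1/f − 1/s_o = 1/(13.00) − 1/(3.70) = 0.07692 − 0.2703 = -0.1933, so s_i = -5.17 cm.
The image is virtual, upright and enlarged, behind the mirror.

5.17 cm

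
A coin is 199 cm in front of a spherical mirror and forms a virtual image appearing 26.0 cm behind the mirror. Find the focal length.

Virtual image ⇒ d_i = −26.0 cm.
1/f = 1/d_o + 1/d_i = 1/(199) + 1/(-26.0) = -0.03344, so f = -29.9 cm.
Since f is negative, the spherical mirror is convex.

f = -29.9 cm (convex)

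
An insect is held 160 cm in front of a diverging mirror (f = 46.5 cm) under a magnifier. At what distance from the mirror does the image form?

36.0 cm

For a diverging mirror, f = -46.5 cm.
Mirror equation: 1/v = 1/f − 1/u = 1/(-46.50) − 1/(160) = -0.02151 − 0.006250 = -0.02776, so v = -36.0 cm.
The image is virtual, upright and reduced, behind the mirror.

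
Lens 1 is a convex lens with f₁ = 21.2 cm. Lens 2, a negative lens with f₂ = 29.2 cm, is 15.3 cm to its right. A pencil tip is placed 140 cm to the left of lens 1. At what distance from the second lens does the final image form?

14.5 cm

Lens 1: 1/d_i1 = 1/f₁ − 1/d_o1 = 1/(21.2) − 1/(140) = 0.04003, so d_i1 = 24.98 cm.
The intermediate image is 24.98 cm to the right of lens 1, which lies 9.680 cm to the right of lens 2 — a virtual object — so d_o2 = −9.680 cm.
Lens 2 is diverging, so f₂ = −29.2 cm.
Lens 2: 1/d_i2 = 1/f₂ − 1/d_o2 = 1/(-29.2) − 1/(-9.680) = 0.06906, so d_i2 = 14.5 cm.
The final image is real, 14.5 cm to the right of lens 2 (overall magnification ≈ -0.27).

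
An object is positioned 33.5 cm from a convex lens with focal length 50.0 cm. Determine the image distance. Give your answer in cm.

102 cm

Lens equation: 1/v = 1/f − 1/u = 1/(50.00) − 1/(33.5) = 0.02000 − 0.02985 = -0.009851, so v = -102 cm.
The image is virtual, upright and enlarged, on the same side as the object.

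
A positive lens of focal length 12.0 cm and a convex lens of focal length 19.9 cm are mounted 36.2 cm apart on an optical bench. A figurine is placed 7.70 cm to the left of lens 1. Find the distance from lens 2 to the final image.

Lens 1: 1/d_i1 = 1/f₁ − 1/d_o1 = 1/(12.0) − 1/(7.70) = -0.04654, so d_i1 = -21.49 cm.
The intermediate image is 21.49 cm to the left of lens 1 (virtual), which is 36.2 − (-21.49) = 57.69 cm to the left of lens 2, so d_o2 = +57.69 cm.
Lens 2: 1/d_i2 = 1/f₂ − 1/d_o2 = 1/(19.9) − 1/(57.69) = 0.03292, so d_i2 = 30.4 cm.
The final image is real, 30.4 cm to the right of lens 2 (overall magnification ≈ -1.5).

30.4 cm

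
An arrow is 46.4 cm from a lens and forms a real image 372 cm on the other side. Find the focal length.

f = 41.3 cm (converging)

Real image ⇒ d_i = +372 cm.
1/f = 1/d_o + 1/d_i = 1/(46.4) + 1/(372) = 0.02424, so f = 41.3 cm.
Since f is positive, the lens is converging.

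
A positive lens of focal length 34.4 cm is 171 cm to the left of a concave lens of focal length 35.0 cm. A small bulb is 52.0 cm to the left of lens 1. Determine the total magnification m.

m = -0.655

Lens 1: 1/d_i1 = 1/(34.4) − 1/(52.0) = 0.009839, so d_i1 = 101.6 cm; m₁ = −d_i1/d_o1 = -1.954.
d_o2 = 171 − (101.6) = 69.40 cm.
f₂ = −35.0 cm (diverging).
Lens 2: 1/d_i2 = 1/(-35.0) − 1/(69.40) = -0.04298, so d_i2 = -23.27 cm; m₂ = −d_i2/d_o2 = +0.3352.
m = m₁·m₂ = (-1.954)(+0.3352) = -0.655.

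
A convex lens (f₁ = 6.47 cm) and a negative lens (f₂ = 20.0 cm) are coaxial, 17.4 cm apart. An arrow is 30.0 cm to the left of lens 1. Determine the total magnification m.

Lens 1: 1/d_i1 = 1/(6.47) − 1/(30.0) = 0.1212, so d_i1 = 8.249 cm; m₁ = −d_i1/d_o1 = -0.2750.
d_o2 = 17.4 − (8.249) = 9.151 cm.
f₂ = −20.0 cm (diverging).
Lens 2: 1/d_i2 = 1/(-20.0) − 1/(9.151) = -0.1593, so d_i2 = -6.278 cm; m₂ = −d_i2/d_o2 = +0.6861.
m = m₁·m₂ = (-0.2750)(+0.6861) = -0.189.

m = -0.189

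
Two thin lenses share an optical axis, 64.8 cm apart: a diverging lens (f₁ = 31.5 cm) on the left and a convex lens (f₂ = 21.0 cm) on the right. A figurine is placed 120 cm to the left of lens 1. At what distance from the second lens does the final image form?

27.4 cm

Lens 1 is diverging, so f₁ = −31.5 cm.
Lens 1: 1/d_i1 = 1/f₁ − 1/d_o1 = 1/(-31.5) − 1/(120) = -0.04008, so d_i1 = -24.95 cm.
The intermediate image is 24.95 cm to the left of lens 1 (virtual), which is 64.8 − (-24.95) = 89.75 cm to the left of lens 2, so d_o2 = +89.75 cm.
Lens 2: 1/d_i2 = 1/f₂ − 1/d_o2 = 1/(21.0) − 1/(89.75) = 0.03648, so d_i2 = 27.4 cm.
The final image is real, 27.4 cm to the right of lens 2 (overall magnification ≈ -0.064).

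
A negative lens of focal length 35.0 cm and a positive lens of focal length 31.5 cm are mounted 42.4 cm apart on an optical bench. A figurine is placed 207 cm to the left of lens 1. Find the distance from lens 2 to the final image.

55.8 cm

Lens 1 is diverging, so f₁ = −35.0 cm.
Lens 1: 1/d_i1 = 1/f₁ − 1/d_o1 = 1/(-35.0) − 1/(207) = -0.03340, so d_i1 = -29.94 cm.
The intermediate image is 29.94 cm to the left of lens 1 (virtual), which is 42.4 − (-29.94) = 72.34 cm to the left of lens 2, so d_o2 = +72.34 cm.
Lens 2: 1/d_i2 = 1/f₂ − 1/d_o2 = 1/(31.5) − 1/(72.34) = 0.01792, so d_i2 = 55.8 cm.
The final image is real, 55.8 cm to the right of lens 2 (overall magnification ≈ -0.11).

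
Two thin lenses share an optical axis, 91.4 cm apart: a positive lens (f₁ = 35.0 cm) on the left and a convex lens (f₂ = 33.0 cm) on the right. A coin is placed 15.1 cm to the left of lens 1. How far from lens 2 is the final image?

Lens 1: 1/d_i1 = 1/f₁ − 1/d_o1 = 1/(35.0) − 1/(15.1) = -0.03765, so d_i1 = -26.56 cm.
The intermediate image is 26.56 cm to the left of lens 1 (virtual), which is 91.4 − (-26.56) = 118.0 cm to the left of lens 2, so d_o2 = +118.0 cm.
Lens 2: 1/d_i2 = 1/f₂ − 1/d_o2 = 1/(33.0) − 1/(118.0) = 0.02183, so d_i2 = 45.8 cm.
The final image is real, 45.8 cm to the right of lens 2 (overall magnification ≈ -0.68).

45.8 cm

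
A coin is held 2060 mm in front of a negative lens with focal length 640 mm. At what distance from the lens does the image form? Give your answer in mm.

For a negative lens, f = -640 mm.
Lens equation: 1/s_i = 1/f − 1/s_o = 1/(-640.0) − 1/(2060) = -0.001563 − 0.0004854 = -0.002048, so s_i = -488 mm.
The image is virtual, upright and reduced, on the same side as the object.

488 mm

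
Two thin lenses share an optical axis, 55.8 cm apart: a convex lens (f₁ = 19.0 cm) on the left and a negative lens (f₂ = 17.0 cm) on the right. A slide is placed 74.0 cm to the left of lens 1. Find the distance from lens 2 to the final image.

10.9 cm

Lens 1: 1/d_i1 = 1/f₁ − 1/d_o1 = 1/(19.0) − 1/(74.0) = 0.03912, so d_i1 = 25.56 cm.
The intermediate image is 25.56 cm to the right of lens 1, which is 55.8 − (25.56) = 30.24 cm to the left of lens 2, so d_o2 = +30.24 cm.
Lens 2 is diverging, so f₂ = −17.0 cm.
Lens 2: 1/d_i2 = 1/f₂ − 1/d_o2 = 1/(-17.0) − 1/(30.24) = -0.09189, so d_i2 = -10.9 cm.
The final image is virtual, 10.9 cm to the left of lens 2 (overall magnification ≈ -0.12).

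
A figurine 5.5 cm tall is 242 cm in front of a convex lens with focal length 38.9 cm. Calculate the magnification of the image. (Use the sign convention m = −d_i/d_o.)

m = -0.192

1/d_i = 1/f − 1/d_o = 1/(38.90) − 1/(242) = 0.02157, so d_i = 46.35 cm.
m = −d_i/d_o = −(46.35)/(242) = -0.192.
The image is real, inverted and reduced, on the far side of the lens.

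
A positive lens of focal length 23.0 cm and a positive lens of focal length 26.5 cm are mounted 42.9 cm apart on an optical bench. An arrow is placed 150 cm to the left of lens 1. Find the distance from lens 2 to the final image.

Lens 1: 1/d_i1 = 1/f₁ − 1/d_o1 = 1/(23.0) − 1/(150) = 0.03681, so d_i1 = 27.17 cm.
The intermediate image is 27.17 cm to the right of lens 1, which is 42.9 − (27.17) = 15.73 cm to the left of lens 2, so d_o2 = +15.73 cm.
Lens 2: 1/d_i2 = 1/f₂ − 1/d_o2 = 1/(26.5) − 1/(15.73) = -0.02584, so d_i2 = -38.7 cm.
The final image is virtual, 38.7 cm to the left of lens 2 (overall magnification ≈ -0.45).

38.7 cm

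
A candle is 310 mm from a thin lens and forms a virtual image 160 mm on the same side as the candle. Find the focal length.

Virtual image ⇒ d_i = −160 mm.
1/f = 1/d_o + 1/d_i = 1/(310) + 1/(-160) = -0.003024, so f = -331 mm.
Since f is negative, the thin lens is diverging.

f = -331 mm (diverging)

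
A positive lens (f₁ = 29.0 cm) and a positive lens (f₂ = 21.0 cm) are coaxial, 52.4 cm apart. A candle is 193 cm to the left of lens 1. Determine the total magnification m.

Lens 1: 1/d_i1 = 1/(29.0) − 1/(193) = 0.02930, so d_i1 = 34.13 cm; m₁ = −d_i1/d_o1 = -0.1768.
d_o2 = 52.4 − (34.13) = 18.27 cm.
Lens 2: 1/d_i2 = 1/(21.0) − 1/(18.27) = -0.007115, so d_i2 = -140.5 cm; m₂ = −d_i2/d_o2 = +7.692.
m = m₁·m₂ = (-0.1768)(+7.692) = -1.36.

m = -1.36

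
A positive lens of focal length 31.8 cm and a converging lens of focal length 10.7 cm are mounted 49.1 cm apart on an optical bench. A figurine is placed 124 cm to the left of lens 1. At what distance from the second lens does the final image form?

Lens 1: 1/d_i1 = 1/f₁ − 1/d_o1 = 1/(31.8) − 1/(124) = 0.02338, so d_i1 = 42.77 cm.
The intermediate image is 42.77 cm to the right of lens 1, which is 49.1 − (42.77) = 6.330 cm to the left of lens 2, so d_o2 = +6.330 cm.
Lens 2: 1/d_i2 = 1/f₂ − 1/d_o2 = 1/(10.7) − 1/(6.330) = -0.06452, so d_i2 = -15.5 cm.
The final image is virtual, 15.5 cm to the left of lens 2 (overall magnification ≈ -0.84).

15.5 cm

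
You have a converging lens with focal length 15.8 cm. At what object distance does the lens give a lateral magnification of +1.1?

m = −d_i/d_o ⇒ d_i = −m·d_o.
1/f = 1/d_o + 1/d_i = 1/d_o − 1/(m·d_o) = (1 − 1/m)/d_o, so d_o = f(1 − 1/m) = (15.80)(1 − 1/(+1.1)) = 1.44 cm.

1.44 cm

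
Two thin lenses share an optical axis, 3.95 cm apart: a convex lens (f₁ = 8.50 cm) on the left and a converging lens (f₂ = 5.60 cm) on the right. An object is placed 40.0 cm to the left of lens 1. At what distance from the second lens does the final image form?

3.08 cm

Lens 1: 1/d_i1 = 1/f₁ − 1/d_o1 = 1/(8.50) − 1/(40.0) = 0.09265, so d_i1 = 10.79 cm.
The intermediate image is 10.79 cm to the right of lens 1, which lies 6.840 cm to the right of lens 2 — a virtual object — so d_o2 = −6.840 cm.
Lens 2: 1/d_i2 = 1/f₂ − 1/d_o2 = 1/(5.60) − 1/(-6.840) = 0.3248, so d_i2 = 3.08 cm.
The final image is real, 3.08 cm to the right of lens 2 (overall magnification ≈ -0.12).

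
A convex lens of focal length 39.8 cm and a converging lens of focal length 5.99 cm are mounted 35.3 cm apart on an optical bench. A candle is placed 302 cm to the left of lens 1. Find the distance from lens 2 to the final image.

3.82 cm

Lens 1: 1/d_i1 = 1/f₁ − 1/d_o1 = 1/(39.8) − 1/(302) = 0.02181, so d_i1 = 45.84 cm.
The intermediate image is 45.84 cm to the right of lens 1, which lies 10.54 cm to the right of lens 2 — a virtual object — so d_o2 = −10.54 cm.
Lens 2: 1/d_i2 = 1/f₂ − 1/d_o2 = 1/(5.99) − 1/(-10.54) = 0.2618, so d_i2 = 3.82 cm.
The final image is real, 3.82 cm to the right of lens 2 (overall magnification ≈ -0.055).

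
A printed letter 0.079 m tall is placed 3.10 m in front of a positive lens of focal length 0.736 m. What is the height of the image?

1/d_i = 1/f − 1/d_o = 1/(0.7360) − 1/(3.10) = 1.036, so d_i = 0.9651 m.
m = −d_i/d_o = -0.3113.
|h_i| = |m|·h_o = 0.3113 × 0.079 = 0.0246 m. The image is real, inverted and reduced, on the far side of the lens.

0.0246 m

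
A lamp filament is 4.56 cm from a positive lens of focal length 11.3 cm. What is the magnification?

m = +1.68

1/d_i = 1/f − 1/d_o = 1/(11.30) − 1/(4.56) = -0.1308, so d_i = -7.645 cm.
m = −d_i/d_o = −(-7.645)/(4.56) = +1.68.
The image is virtual, upright and enlarged, on the same side as the object.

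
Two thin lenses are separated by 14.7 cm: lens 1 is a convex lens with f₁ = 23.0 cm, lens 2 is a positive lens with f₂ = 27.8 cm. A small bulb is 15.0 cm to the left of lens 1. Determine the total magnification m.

m = -2.66

Lens 1: 1/d_i1 = 1/(23.0) − 1/(15.0) = -0.02319, so d_i1 = -43.12 cm; m₁ = −d_i1/d_o1 = +2.875.
d_o2 = 14.7 − (-43.12) = 57.82 cm.
Lens 2: 1/d_i2 = 1/(27.8) − 1/(57.82) = 0.01868, so d_i2 = 53.54 cm; m₂ = −d_i2/d_o2 = -0.9260.
m = m₁·m₂ = (+2.875)(-0.9260) = -2.66.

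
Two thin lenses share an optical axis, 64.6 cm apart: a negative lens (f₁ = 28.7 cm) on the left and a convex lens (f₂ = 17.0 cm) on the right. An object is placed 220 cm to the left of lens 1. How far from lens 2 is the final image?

21.0 cm

Lens 1 is diverging, so f₁ = −28.7 cm.
Lens 1: 1/d_i1 = 1/f₁ − 1/d_o1 = 1/(-28.7) − 1/(220) = -0.03939, so d_i1 = -25.39 cm.
The intermediate image is 25.39 cm to the left of lens 1 (virtual), which is 64.6 − (-25.39) = 89.99 cm to the left of lens 2, so d_o2 = +89.99 cm.
Lens 2: 1/d_i2 = 1/f₂ − 1/d_o2 = 1/(17.0) − 1/(89.99) = 0.04771, so d_i2 = 21.0 cm.
The final image is real, 21.0 cm to the right of lens 2 (overall magnification ≈ -0.027).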